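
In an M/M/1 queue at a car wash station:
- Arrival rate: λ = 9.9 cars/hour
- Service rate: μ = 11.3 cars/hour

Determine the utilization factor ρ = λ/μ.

Server utilization: ρ = λ/μ
ρ = 9.9/11.3 = 0.8761
The server is busy 87.61% of the time.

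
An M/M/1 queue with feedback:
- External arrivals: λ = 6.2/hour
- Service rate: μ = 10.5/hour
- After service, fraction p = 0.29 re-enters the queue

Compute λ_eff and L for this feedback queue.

Effective arrival rate: λ_eff = λ/(1-p) = 6.2/(1-0.29) = 6.2/0.71 = 8.732394
ρ = λ_eff/μ = 8.732394/10.5 = 0.8316566
L = ρ/(1-ρ) = 0.8316566/(1-0.8316566) = 4.9402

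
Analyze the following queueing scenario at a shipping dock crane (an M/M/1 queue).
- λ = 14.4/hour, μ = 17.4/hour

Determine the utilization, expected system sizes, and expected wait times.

Step 1: ρ = λ/μ = 14.4/17.4 = 0.8276
Step 2: L = λ/(μ-λ) = 14.4/3.00 = 4.8000
Step 3: Lq = λ²/(μ(μ-λ)) = 207.36/(17.4×3.00) = 3.9724
Step 4: W = 1/(μ-λ) = 1/3.00 = 0.33333
Step 5: Wq = λ/(μ(μ-λ)) = 14.4/(17.4×3.00) = 0.2759
Step 6: P(0) = 1-ρ = 0.1724
Verify: L = λW = 14.4×0.33333 = 4.8000 ✔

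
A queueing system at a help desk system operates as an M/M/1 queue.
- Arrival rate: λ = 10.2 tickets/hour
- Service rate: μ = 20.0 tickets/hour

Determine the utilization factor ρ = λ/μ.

Server utilization: ρ = λ/μ
ρ = 10.2/20.0 = 0.5100
The server is busy 51.00% of the time.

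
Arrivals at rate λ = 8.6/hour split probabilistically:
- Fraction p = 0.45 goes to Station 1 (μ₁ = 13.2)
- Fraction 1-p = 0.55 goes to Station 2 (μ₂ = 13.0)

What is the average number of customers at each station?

Effective rates: λ₁ = 8.6×0.45 = 3.87, λ₂ = 8.6×0.55 = 4.73
Station 1: ρ₁ = 3.87/13.2 = 0.2932, L₁ = ρ₁/(1-ρ₁) = 0.2932/(1-0.2932) = 0.4148
Station 2: ρ₂ = 4.73/13.0 = 0.363846, L₂ = ρ₂/(1-ρ₂) = 0.363846/(1-0.363846) = 0.5719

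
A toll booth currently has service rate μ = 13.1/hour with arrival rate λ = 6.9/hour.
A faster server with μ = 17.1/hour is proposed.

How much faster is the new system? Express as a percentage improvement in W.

System 1: ρ₁ = 6.9/13.1 = 0.5267, W₁ = 1/(13.1-6.9) = 0.1613
System 2: ρ₂ = 6.9/17.1 = 0.4035, W₂ = 1/(17.1-6.9) = 0.09804
Improvement: (W₁-W₂)/W₁ = (0.1613-0.09804)/0.1613 = 39.22%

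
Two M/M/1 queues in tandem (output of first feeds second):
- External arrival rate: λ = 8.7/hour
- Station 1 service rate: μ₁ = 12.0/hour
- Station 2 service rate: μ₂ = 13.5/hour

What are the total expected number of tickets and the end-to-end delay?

By Jackson's theorem, each station behaves as independent M/M/1.
Station 1: ρ₁ = 8.7/12.0 = 0.7250, L₁ = ρ₁/(1-ρ₁) = λ/(μ₁-λ) = 8.7/3.30 = 2.6364
Station 2: ρ₂ = 8.7/13.5 = 0.6444, L₂ = ρ₂/(1-ρ₂) = λ/(μ₂-λ) = 8.7/4.80 = 1.8125
Total: L = L₁ + L₂ = 2.6364 + 1.8125 = 4.4489
W = L/λ = 4.4489/8.7 = 0.5114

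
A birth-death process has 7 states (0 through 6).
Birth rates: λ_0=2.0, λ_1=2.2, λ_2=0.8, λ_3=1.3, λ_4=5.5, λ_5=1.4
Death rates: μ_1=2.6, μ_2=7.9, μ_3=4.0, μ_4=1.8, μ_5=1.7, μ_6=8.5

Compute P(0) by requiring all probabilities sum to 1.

Ratios P(n)/P(0) = (λ₀···λₙ₋₁)/(μ₁···μₙ):
P(1)/P(0) = (2.0)/(2.6) = 0.7692
P(2)/P(0) = (2.0×2.2)/(2.6×7.9) = 0.2142
P(3)/P(0) = (2.0×2.2×0.8)/(2.6×7.9×4.0) = 0.04284
P(4)/P(0) = (2.0×2.2×0.8×1.3)/(2.6×7.9×4.0×1.8) = 0.03094
P(5)/P(0) = (2.0×2.2×0.8×1.3×5.5)/(2.6×7.9×4.0×1.8×1.7) = 0.1001
P(6)/P(0) = (2.0×2.2×0.8×1.3×5.5×1.4)/(2.6×7.9×4.0×1.8×1.7×8.5) = 0.01649

Normalization: ∑ P(n) = 1
P(0) × (1.0000 + 0.7692 + 0.2142 + 0.04284 + 0.03094 + 0.1001 + 0.01649) = 1
P(0) × 2.1738 = 1
P(0) = 1/2.1738 = 0.4600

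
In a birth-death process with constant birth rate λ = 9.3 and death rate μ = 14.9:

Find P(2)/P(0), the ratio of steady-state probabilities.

For constant rates: P(n)/P(0) = (λ/μ)^n
P(2)/P(0) = (9.3/14.9)^2 = 0.6242^2 = 0.3896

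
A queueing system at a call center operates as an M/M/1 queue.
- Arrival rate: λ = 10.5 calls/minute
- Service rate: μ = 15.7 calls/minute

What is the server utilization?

Server utilization: ρ = λ/μ
ρ = 10.5/15.7 = 0.6688
The server is busy 66.88% of the time.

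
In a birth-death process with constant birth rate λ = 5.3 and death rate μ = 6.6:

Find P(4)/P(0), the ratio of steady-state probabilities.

For constant rates: P(n)/P(0) = (λ/μ)^n
P(4)/P(0) = (5.3/6.6)^4 = 0.8030^4 = 0.4158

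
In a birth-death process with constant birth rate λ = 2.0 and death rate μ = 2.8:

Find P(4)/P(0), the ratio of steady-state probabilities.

For constant rates: P(n)/P(0) = (λ/μ)^n
P(4)/P(0) = (2.0/2.8)^4 = 0.7143^4 = 0.2603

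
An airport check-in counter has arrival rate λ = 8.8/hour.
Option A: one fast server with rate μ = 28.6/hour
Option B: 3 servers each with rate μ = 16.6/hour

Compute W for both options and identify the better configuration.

Option A: single server μ = 28.6 (M/M/1)
  ρ_A = 8.8/28.6 = 0.3077
  W_A = 1/(μ-λ) = 1/(28.6-8.8) = 1/19.80 = 0.05051

Option B: 3 servers μ = 16.6 (M/M/3)
  ρ_B = λ/(cμ) = 8.8/(3×16.6) = 0.1767
  Offered load a = λ/μ = cρ = 8.8/16.6 = 0.5301
  P₀ = [ Σₙ₌₀^2 aⁿ/n! + a^3/(3!(1-ρ)) ]⁻¹
  Σ = a^0/0! + a^1/1! + a^2/2! = 1.0000 + 0.5301 + 0.1405 = 1.6706
  a^3/(3!(1-ρ)) = 0.1490/(6 × 0.8233) = 0.03016
  P₀ = 1/(1.6706 + 0.03016) = 0.5880
  Lq = P₀·a^3·ρ / (3!(1-ρ)²) = 0.58796 × 0.14898 × 0.17671 / (6 × 0.67781) = 0.003806
  Wq_B = Lq/λ = 0.003806/8.8 = 0.0004325
  W_B = Wq_B + 1/μ = 0.0004325 + 0.06024 = 0.06067

Since W_A = 0.05051 < W_B = 0.06067, Option A (single fast server) has the shorter time in system.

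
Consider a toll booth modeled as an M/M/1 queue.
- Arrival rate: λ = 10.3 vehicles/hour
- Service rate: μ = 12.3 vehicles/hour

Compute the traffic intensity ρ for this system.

Server utilization: ρ = λ/μ
ρ = 10.3/12.3 = 0.8374
The server is busy 83.74% of the time.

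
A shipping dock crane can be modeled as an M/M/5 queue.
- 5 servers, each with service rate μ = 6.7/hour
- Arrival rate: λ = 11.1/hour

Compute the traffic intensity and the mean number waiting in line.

Traffic intensity: ρ = λ/(cμ) = 11.1/(5×6.7) = 0.3313
Since ρ = 0.3313 < 1, system is stable.
Offered load a = λ/μ = cρ = 11.1/6.7 = 1.6567
P₀ = [ Σₙ₌₀^4 aⁿ/n! + a^5/(5!(1-ρ)) ]⁻¹
Σ = a^0/0! + a^1/1! + a^2/2! + a^3/3! + a^4/4! = 1.00000 + 1.65672 + 1.37235 + 0.757867 + 0.313893 = 5.1008
a^5/(5!(1-ρ)) = 12.4808/(120 × 0.6687) = 0.1555
P₀ = 1/(5.1008 + 0.1555) = 0.1902
Lq = P₀·a^5·ρ / (5!(1-ρ)²) = 0.1902 × 12.4808 × 0.3313 / (120 × 0.4471) = 0.01466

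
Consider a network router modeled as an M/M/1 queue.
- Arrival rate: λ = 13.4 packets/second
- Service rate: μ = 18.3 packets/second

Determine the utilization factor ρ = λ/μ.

Server utilization: ρ = λ/μ
ρ = 13.4/18.3 = 0.7322
The server is busy 73.22% of the time.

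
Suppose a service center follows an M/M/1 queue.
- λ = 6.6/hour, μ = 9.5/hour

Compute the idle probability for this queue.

ρ = λ/μ = 6.6/9.5 = 0.6947
P(0) = 1 - ρ = 1 - 0.6947 = 0.3053
The server is idle 30.53% of the time.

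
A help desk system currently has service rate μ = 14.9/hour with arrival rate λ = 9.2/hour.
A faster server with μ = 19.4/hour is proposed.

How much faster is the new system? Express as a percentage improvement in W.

System 1: ρ₁ = 9.2/14.9 = 0.6174, W₁ = 1/(14.9-9.2) = 0.17544
System 2: ρ₂ = 9.2/19.4 = 0.4742, W₂ = 1/(19.4-9.2) = 0.098039
Improvement: (W₁-W₂)/W₁ = (0.17544-0.098039)/0.17544 = 44.12%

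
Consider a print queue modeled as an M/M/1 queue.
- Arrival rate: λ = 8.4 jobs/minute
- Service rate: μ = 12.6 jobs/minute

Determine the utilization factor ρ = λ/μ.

Server utilization: ρ = λ/μ
ρ = 8.4/12.6 = 0.6667
The server is busy 66.67% of the time.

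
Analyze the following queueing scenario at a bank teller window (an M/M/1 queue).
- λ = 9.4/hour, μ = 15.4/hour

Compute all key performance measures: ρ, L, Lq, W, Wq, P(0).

Step 1: ρ = λ/μ = 9.4/15.4 = 0.6104
Step 2: L = λ/(μ-λ) = 9.4/6.00 = 1.5667
Step 3: Lq = λ²/(μ(μ-λ)) = 88.36/(15.4×6.00) = 0.9563
Step 4: W = 1/(μ-λ) = 1/6.00 = 0.16667
Step 5: Wq = λ/(μ(μ-λ)) = 9.4/(15.4×6.00) = 0.1017
Step 6: P(0) = 1-ρ = 0.3896
Verify: L = λW = 9.4×0.16667 = 1.5667 ✔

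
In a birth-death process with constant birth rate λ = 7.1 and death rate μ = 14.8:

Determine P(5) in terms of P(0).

For constant rates: P(n)/P(0) = (λ/μ)^n
P(5)/P(0) = (7.1/14.8)^5 = 0.47973^5 = 0.02541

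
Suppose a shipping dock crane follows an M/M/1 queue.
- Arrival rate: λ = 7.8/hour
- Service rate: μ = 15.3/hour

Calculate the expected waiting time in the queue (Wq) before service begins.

First, compute utilization: ρ = λ/μ = 7.8/15.3 = 0.5098
For M/M/1: Wq = λ/(μ(μ-λ))
Wq = 7.8/(15.3 × (15.3-7.8))
Wq = 7.8/(15.3 × 7.50)
Wq = 0.06797 hours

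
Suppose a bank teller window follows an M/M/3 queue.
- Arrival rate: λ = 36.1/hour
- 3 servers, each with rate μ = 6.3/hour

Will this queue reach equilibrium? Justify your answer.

Stability requires ρ = λ/(cμ) < 1
ρ = 36.1/(3 × 6.3) = 36.1/18.90 = 1.9101
Since 1.9101 ≥ 1, the system is UNSTABLE.
Need c > λ/μ = 36.1/6.3 = 5.73.
Minimum servers needed: c = 6.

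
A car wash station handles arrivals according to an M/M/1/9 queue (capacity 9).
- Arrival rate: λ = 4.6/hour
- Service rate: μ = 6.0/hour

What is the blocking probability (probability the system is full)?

ρ = λ/μ = 4.6/6.0 = 0.76667
P₀ = (1-ρ)/(1-ρ^(K+1)) = (1-0.76667)/(1-0.76667^10) = 0.2333/0.9298 = 0.2509
P_K = P₀×ρ^K = 0.2509 × 0.76667^9 = 0.2509 × 0.09151 = 0.02296
Blocking probability = 2.30%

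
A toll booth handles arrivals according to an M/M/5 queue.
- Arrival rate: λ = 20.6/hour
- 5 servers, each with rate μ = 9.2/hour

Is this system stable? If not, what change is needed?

Stability requires ρ = λ/(cμ) < 1
ρ = 20.6/(5 × 9.2) = 20.6/46.00 = 0.4478
Since 0.4478 < 1, the system is STABLE.
The servers are busy 44.78% of the time.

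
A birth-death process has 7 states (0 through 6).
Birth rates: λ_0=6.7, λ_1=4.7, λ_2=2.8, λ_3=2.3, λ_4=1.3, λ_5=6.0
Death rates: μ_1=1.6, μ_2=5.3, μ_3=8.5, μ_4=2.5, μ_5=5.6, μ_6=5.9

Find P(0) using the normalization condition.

Ratios P(n)/P(0) = (λ₀···λₙ₋₁)/(μ₁···μₙ):
P(1)/P(0) = (6.7)/(1.6) = 4.1875
P(2)/P(0) = (6.7×4.7)/(1.6×5.3) = 3.7134
P(3)/P(0) = (6.7×4.7×2.8)/(1.6×5.3×8.5) = 1.2233
P(4)/P(0) = (6.7×4.7×2.8×2.3)/(1.6×5.3×8.5×2.5) = 1.1254
P(5)/P(0) = (6.7×4.7×2.8×2.3×1.3)/(1.6×5.3×8.5×2.5×5.6) = 0.26125
P(6)/P(0) = (6.7×4.7×2.8×2.3×1.3×6.0)/(1.6×5.3×8.5×2.5×5.6×5.9) = 0.26568

Normalization: ∑ P(n) = 1
P(0) × (1.0000 + 4.1875 + 3.7134 + 1.2233 + 1.1254 + 0.26125 + 0.26568) = 1
P(0) × 11.7765 = 1
P(0) = 1/11.7765 = 0.08491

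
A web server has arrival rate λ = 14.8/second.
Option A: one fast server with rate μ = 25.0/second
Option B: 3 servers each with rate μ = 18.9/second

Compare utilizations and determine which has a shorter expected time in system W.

Option A: single server μ = 25.0 (M/M/1)
  ρ_A = 14.8/25.0 = 0.5920
  W_A = 1/(μ-λ) = 1/(25.0-14.8) = 1/10.20 = 0.09804

Option B: 3 servers μ = 18.9 (M/M/3)
  ρ_B = λ/(cμ) = 14.8/(3×18.9) = 0.2610
  Offered load a = λ/μ = cρ = 14.8/18.9 = 0.7831
  P₀ = [ Σₙ₌₀^2 aⁿ/n! + a^3/(3!(1-ρ)) ]⁻¹
  Σ = a^0/0! + a^1/1! + a^2/2! = 1.0000 + 0.7831 + 0.3066 = 2.0897
  a^3/(3!(1-ρ)) = 0.4802/(6 × 0.7390) = 0.1083
  P₀ = 1/(2.0897 + 0.1083) = 0.4550
  Lq = P₀·a^3·ρ / (3!(1-ρ)²) = 0.4550 × 0.4802 × 0.2610 / (6 × 0.5461) = 0.01740
  Wq_B = Lq/λ = 0.01740/14.8 = 0.001176
  W_B = Wq_B + 1/μ = 0.001176 + 0.05291 = 0.05409

Since W_B = 0.05409 < W_A = 0.09804, Option B (multiple servers) has the shorter time in system.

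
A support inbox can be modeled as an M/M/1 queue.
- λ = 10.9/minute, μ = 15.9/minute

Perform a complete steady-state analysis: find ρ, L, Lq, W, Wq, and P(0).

Step 1: ρ = λ/μ = 10.9/15.9 = 0.6855
Step 2: L = λ/(μ-λ) = 10.9/5.00 = 2.1800
Step 3: Lq = λ²/(μ(μ-λ)) = 118.81/(15.9×5.00) = 1.4945
Step 4: W = 1/(μ-λ) = 1/5.00 = 0.2000
Step 5: Wq = λ/(μ(μ-λ)) = 10.9/(15.9×5.00) = 0.1371
Step 6: P(0) = 1-ρ = 0.3145
Verify: L = λW = 10.9×0.2000 = 2.1800 ✔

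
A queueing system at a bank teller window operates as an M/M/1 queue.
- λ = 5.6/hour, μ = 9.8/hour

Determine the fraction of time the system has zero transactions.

ρ = λ/μ = 5.6/9.8 = 0.5714
P(0) = 1 - ρ = 1 - 0.5714 = 0.4286
The server is idle 42.86% of the time.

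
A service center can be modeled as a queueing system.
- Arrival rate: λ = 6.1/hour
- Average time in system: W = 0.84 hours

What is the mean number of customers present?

Little's Law: L = λW
L = 6.1 × 0.84 = 5.1240 customers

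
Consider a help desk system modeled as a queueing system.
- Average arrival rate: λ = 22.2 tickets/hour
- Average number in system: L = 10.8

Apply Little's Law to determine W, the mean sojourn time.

Little's Law: L = λW, so W = L/λ
W = 10.8/22.2 = 0.4865 hours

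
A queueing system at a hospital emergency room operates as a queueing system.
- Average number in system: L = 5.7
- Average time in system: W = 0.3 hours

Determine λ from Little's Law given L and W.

Little's Law: L = λW, so λ = L/W
λ = 5.7/0.3 = 19.0000 patients/hour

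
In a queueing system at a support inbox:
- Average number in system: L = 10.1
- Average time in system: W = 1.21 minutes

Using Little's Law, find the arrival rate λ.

Little's Law: L = λW, so λ = L/W
λ = 10.1/1.21 = 8.3471 emails/minute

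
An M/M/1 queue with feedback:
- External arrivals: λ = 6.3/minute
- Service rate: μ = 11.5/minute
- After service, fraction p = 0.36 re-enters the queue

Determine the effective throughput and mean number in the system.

Effective arrival rate: λ_eff = λ/(1-p) = 6.3/(1-0.36) = 6.3/0.64 = 9.84375
ρ = λ_eff/μ = 9.84375/11.5 = 0.855978
L = ρ/(1-ρ) = 0.855978/(1-0.855978) = 5.9434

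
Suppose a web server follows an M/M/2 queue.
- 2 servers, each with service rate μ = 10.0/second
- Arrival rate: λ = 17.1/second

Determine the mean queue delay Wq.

Traffic intensity: ρ = λ/(cμ) = 17.1/(2×10.0) = 0.8550
Since ρ = 0.8550 < 1, system is stable.
Offered load a = λ/μ = cρ = 17.1/10.0 = 1.7100
P₀ = [ Σₙ₌₀^1 aⁿ/n! + a^2/(2!(1-ρ)) ]⁻¹
Σ = a^0/0! + a^1/1! = 1.0000 + 1.7100 = 2.7100
a^2/(2!(1-ρ)) = 2.9241/(2 × 0.1450) = 10.0831
P₀ = 1/(2.7100 + 10.0831) = 0.07817
Lq = P₀·a^2·ρ / (2!(1-ρ)²) = 0.078167 × 2.9241 × 0.85500 / (2 × 0.021025) = 4.6475
Wq = Lq/λ = 4.6475/17.1 = 0.2718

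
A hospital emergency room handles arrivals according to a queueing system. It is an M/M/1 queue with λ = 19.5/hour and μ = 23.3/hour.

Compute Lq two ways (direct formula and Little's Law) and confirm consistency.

Method 1 (direct): Lq = λ²/(μ(μ-λ)) = 380.25/(23.3 × 3.80) = 4.2947

Method 2 (Little's Law):
W = 1/(μ-λ) = 1/3.80 = 0.26316
Wq = W - 1/μ = 0.26316 - 0.042918 = 0.22024
Lq = λWq = 19.5 × 0.22024 = 4.2947 ✔ (matches Method 1)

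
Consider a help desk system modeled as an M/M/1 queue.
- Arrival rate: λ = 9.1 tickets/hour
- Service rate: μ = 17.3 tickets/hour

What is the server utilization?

Server utilization: ρ = λ/μ
ρ = 9.1/17.3 = 0.5260
The server is busy 52.60% of the time.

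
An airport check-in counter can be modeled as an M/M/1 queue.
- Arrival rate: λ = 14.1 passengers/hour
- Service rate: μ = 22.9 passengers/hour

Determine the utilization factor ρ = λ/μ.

Server utilization: ρ = λ/μ
ρ = 14.1/22.9 = 0.6157
The server is busy 61.57% of the time.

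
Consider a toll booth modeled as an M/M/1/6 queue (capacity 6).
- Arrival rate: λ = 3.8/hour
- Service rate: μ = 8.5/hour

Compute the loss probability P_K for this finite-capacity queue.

ρ = λ/μ = 3.8/8.5 = 0.44706
P₀ = (1-ρ)/(1-ρ^(K+1)) = (1-0.44706)/(1-0.44706^7) = 0.5529/0.9964 = 0.5549
P_K = P₀×ρ^K = 0.5549 × 0.44706^6 = 0.5549 × 0.007984 = 0.004430
Blocking probability = 0.44%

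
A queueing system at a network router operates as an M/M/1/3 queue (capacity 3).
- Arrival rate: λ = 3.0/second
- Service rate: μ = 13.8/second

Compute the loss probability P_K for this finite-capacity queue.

ρ = λ/μ = 3.0/13.8 = 0.21739
P₀ = (1-ρ)/(1-ρ^(K+1)) = (1-0.21739)/(1-0.21739^4) = 0.78261/0.99777 = 0.7844
P_K = P₀×ρ^K = 0.784362 × 0.21739^3 = 0.784362 × 0.0102735 = 0.008058
Blocking probability = 0.81%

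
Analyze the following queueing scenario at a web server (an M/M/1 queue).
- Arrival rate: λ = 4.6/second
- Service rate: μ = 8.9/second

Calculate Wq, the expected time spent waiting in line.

First, compute utilization: ρ = λ/μ = 4.6/8.9 = 0.5169
For M/M/1: Wq = λ/(μ(μ-λ))
Wq = 4.6/(8.9 × (8.9-4.6))
Wq = 4.6/(8.9 × 4.30)
Wq = 0.1202 seconds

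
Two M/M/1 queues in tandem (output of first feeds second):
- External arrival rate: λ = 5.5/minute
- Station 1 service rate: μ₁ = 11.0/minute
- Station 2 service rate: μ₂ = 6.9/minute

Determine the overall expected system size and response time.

By Jackson's theorem, each station behaves as independent M/M/1.
Station 1: ρ₁ = 5.5/11.0 = 0.5000, L₁ = ρ₁/(1-ρ₁) = λ/(μ₁-λ) = 5.5/5.50 = 1.0000
Station 2: ρ₂ = 5.5/6.9 = 0.7971, L₂ = ρ₂/(1-ρ₂) = λ/(μ₂-λ) = 5.5/1.40 = 3.9286
Total: L = L₁ + L₂ = 1.0000 + 3.9286 = 4.9286
W = L/λ = 4.9286/5.5 = 0.8961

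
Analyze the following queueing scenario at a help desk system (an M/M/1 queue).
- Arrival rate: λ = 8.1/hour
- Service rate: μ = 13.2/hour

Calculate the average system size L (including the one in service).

ρ = λ/μ = 8.1/13.2 = 0.6136
For M/M/1: L = λ/(μ-λ)
L = 8.1/(13.2-8.1) = 8.1/5.10
L = 1.5882 tickets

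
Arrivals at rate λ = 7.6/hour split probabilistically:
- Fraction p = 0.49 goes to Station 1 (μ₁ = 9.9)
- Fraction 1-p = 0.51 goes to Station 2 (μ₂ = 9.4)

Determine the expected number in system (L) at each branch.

Effective rates: λ₁ = 7.6×0.49 = 3.724, λ₂ = 7.6×0.51 = 3.876
Station 1: ρ₁ = 3.724/9.9 = 0.37616, L₁ = ρ₁/(1-ρ₁) = 0.37616/(1-0.37616) = 0.6030
Station 2: ρ₂ = 3.876/9.4 = 0.41234, L₂ = ρ₂/(1-ρ₂) = 0.41234/(1-0.41234) = 0.7017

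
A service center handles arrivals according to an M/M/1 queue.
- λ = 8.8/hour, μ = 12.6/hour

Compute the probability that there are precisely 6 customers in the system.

ρ = λ/μ = 8.8/12.6 = 0.6984
P(n) = (1-ρ)ρⁿ
P(6) = (1-0.6984) × 0.6984^6
P(6) = 0.30160 × 0.11604
P(6) = 0.03500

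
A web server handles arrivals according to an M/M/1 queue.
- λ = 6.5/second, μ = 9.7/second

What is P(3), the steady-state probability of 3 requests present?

ρ = λ/μ = 6.5/9.7 = 0.6701
P(n) = (1-ρ)ρⁿ
P(3) = (1-0.6701) × 0.6701^3
P(3) = 0.3299 × 0.3009
P(3) = 0.09927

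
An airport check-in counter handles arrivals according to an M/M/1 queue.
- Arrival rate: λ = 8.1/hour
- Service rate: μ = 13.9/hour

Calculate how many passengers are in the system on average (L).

ρ = λ/μ = 8.1/13.9 = 0.5827
For M/M/1: L = λ/(μ-λ)
L = 8.1/(13.9-8.1) = 8.1/5.80
L = 1.3966 passengers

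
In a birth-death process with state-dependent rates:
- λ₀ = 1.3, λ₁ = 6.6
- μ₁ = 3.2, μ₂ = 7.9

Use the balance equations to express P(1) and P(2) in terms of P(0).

Balance equations:
State 0: λ₀P₀ = μ₁P₁ → P₁ = (λ₀/μ₁)P₀ = (1.3/3.2)P₀ = 0.4062P₀
State 1: P₂ = (λ₀λ₁)/(μ₁μ₂)P₀ = (1.3×6.6)/(3.2×7.9)P₀ = 0.3394P₀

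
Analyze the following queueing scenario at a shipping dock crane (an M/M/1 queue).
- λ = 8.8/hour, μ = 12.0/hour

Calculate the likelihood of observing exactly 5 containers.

ρ = λ/μ = 8.8/12.0 = 0.73333
P(n) = (1-ρ)ρⁿ
P(5) = (1-0.73333) × 0.73333^5
P(5) = 0.26667 × 0.21208
P(5) = 0.05656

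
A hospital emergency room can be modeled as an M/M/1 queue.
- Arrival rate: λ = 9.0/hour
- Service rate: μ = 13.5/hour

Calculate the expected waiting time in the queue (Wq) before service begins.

First, compute utilization: ρ = λ/μ = 9.0/13.5 = 0.6667
For M/M/1: Wq = λ/(μ(μ-λ))
Wq = 9.0/(13.5 × (13.5-9.0))
Wq = 9.0/(13.5 × 4.50)
Wq = 0.1481 hours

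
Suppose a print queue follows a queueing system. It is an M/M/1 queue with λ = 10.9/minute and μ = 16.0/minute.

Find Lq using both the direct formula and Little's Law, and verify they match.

Method 1 (direct): Lq = λ²/(μ(μ-λ)) = 118.81/(16.0 × 5.10) = 1.4560

Method 2 (Little's Law):
W = 1/(μ-λ) = 1/5.10 = 0.19608
Wq = W - 1/μ = 0.19608 - 0.062500 = 0.13358
Lq = λWq = 10.9 × 0.13358 = 1.4560 ✔ (matches Method 1)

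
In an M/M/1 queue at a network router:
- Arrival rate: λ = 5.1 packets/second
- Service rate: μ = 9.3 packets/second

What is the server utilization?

Server utilization: ρ = λ/μ
ρ = 5.1/9.3 = 0.5484
The server is busy 54.84% of the time.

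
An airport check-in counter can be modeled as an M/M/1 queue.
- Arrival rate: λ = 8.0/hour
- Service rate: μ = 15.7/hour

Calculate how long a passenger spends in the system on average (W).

First, compute utilization: ρ = λ/μ = 8.0/15.7 = 0.5096
For M/M/1: W = 1/(μ-λ)
W = 1/(15.7-8.0) = 1/7.70
W = 0.1299 hours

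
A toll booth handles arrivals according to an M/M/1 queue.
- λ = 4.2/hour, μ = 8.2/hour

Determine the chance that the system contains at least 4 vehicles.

ρ = λ/μ = 4.2/8.2 = 0.512195
P(N ≥ n) = ρⁿ
P(N ≥ 4) = 0.512195^4
P(N ≥ 4) = 0.06882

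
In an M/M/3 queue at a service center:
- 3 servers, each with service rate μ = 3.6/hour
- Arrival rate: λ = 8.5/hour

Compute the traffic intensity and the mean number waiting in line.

Traffic intensity: ρ = λ/(cμ) = 8.5/(3×3.6) = 0.7870
Since ρ = 0.7870 < 1, system is stable.
Offered load a = λ/μ = cρ = 8.5/3.6 = 2.3611
P₀ = [ Σₙ₌₀^2 aⁿ/n! + a^3/(3!(1-ρ)) ]⁻¹
Σ = a^0/0! + a^1/1! + a^2/2! = 1.0000 + 2.3611 + 2.7874 = 6.1485
a^3/(3!(1-ρ)) = 13.1628/(6 × 0.212963) = 10.3013
P₀ = 1/(6.1485 + 10.3013) = 0.06079
Lq = P₀·a^3·ρ / (3!(1-ρ)²) = 0.06079 × 13.1628 × 0.7870 / (6 × 0.04535) = 2.3143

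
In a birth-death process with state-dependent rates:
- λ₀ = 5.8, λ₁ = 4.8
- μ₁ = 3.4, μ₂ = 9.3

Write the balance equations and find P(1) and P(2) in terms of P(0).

Balance equations:
State 0: λ₀P₀ = μ₁P₁ → P₁ = (λ₀/μ₁)P₀ = (5.8/3.4)P₀ = 1.7059P₀
State 1: P₂ = (λ₀λ₁)/(μ₁μ₂)P₀ = (5.8×4.8)/(3.4×9.3)P₀ = 0.8805P₀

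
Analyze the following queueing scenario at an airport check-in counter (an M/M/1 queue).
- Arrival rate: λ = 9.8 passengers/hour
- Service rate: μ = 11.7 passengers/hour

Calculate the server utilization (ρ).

Server utilization: ρ = λ/μ
ρ = 9.8/11.7 = 0.8376
The server is busy 83.76% of the time.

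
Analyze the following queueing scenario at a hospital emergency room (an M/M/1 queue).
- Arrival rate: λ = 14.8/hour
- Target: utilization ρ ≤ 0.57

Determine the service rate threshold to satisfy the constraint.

ρ = λ/μ, so μ = λ/ρ
μ ≥ 14.8/0.57 = 25.9649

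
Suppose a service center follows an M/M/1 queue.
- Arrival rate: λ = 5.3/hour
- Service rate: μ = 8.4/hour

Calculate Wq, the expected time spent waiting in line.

First, compute utilization: ρ = λ/μ = 5.3/8.4 = 0.6310
For M/M/1: Wq = λ/(μ(μ-λ))
Wq = 5.3/(8.4 × (8.4-5.3))
Wq = 5.3/(8.4 × 3.10)
Wq = 0.2035 hours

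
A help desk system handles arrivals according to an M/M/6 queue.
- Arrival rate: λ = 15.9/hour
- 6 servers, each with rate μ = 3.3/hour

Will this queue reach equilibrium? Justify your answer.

Stability requires ρ = λ/(cμ) < 1
ρ = 15.9/(6 × 3.3) = 15.9/19.80 = 0.8030
Since 0.8030 < 1, the system is STABLE.
The servers are busy 80.30% of the time.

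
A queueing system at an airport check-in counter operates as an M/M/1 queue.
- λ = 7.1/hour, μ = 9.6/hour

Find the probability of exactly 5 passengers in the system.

ρ = λ/μ = 7.1/9.6 = 0.73958
P(n) = (1-ρ)ρⁿ
P(5) = (1-0.73958) × 0.73958^5
P(5) = 0.26042 × 0.22127
P(5) = 0.05762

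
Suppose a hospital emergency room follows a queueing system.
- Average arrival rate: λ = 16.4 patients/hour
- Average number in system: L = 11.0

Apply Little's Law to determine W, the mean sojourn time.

Little's Law: L = λW, so W = L/λ
W = 11.0/16.4 = 0.6707 hours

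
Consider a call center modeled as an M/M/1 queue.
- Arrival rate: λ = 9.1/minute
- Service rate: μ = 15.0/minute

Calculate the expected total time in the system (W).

First, compute utilization: ρ = λ/μ = 9.1/15.0 = 0.6067
For M/M/1: W = 1/(μ-λ)
W = 1/(15.0-9.1) = 1/5.90
W = 0.1695 minutes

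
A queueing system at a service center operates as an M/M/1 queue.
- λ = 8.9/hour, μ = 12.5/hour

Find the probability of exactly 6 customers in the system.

ρ = λ/μ = 8.9/12.5 = 0.7120
P(n) = (1-ρ)ρⁿ
P(6) = (1-0.7120) × 0.7120^6
P(6) = 0.28800 × 0.13028
P(6) = 0.03752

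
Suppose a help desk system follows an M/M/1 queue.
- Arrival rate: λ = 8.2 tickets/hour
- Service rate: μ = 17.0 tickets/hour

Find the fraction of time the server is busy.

Server utilization: ρ = λ/μ
ρ = 8.2/17.0 = 0.4824
The server is busy 48.24% of the time.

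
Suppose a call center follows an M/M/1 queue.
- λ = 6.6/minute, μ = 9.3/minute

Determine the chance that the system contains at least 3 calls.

ρ = λ/μ = 6.6/9.3 = 0.70968
P(N ≥ n) = ρⁿ
P(N ≥ 3) = 0.70968^3
P(N ≥ 3) = 0.3574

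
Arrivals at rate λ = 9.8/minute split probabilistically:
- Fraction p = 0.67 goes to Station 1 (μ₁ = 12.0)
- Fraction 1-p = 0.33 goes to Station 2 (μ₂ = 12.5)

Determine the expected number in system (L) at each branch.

Effective rates: λ₁ = 9.8×0.67 = 6.566, λ₂ = 9.8×0.33 = 3.234
Station 1: ρ₁ = 6.566/12.0 = 0.54717, L₁ = ρ₁/(1-ρ₁) = 0.54717/(1-0.54717) = 1.2083
Station 2: ρ₂ = 3.234/12.5 = 0.2587, L₂ = ρ₂/(1-ρ₂) = 0.2587/(1-0.2587) = 0.3490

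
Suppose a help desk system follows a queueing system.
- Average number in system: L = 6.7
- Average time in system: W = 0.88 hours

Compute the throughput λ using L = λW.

Little's Law: L = λW, so λ = L/W
λ = 6.7/0.88 = 7.6136 tickets/hour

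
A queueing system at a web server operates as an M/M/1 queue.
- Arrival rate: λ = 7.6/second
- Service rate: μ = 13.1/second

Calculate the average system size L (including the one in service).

ρ = λ/μ = 7.6/13.1 = 0.5802
For M/M/1: L = λ/(μ-λ)
L = 7.6/(13.1-7.6) = 7.6/5.50
L = 1.3818 requests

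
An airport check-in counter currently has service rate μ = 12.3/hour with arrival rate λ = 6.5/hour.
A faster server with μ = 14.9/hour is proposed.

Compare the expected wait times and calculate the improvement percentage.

System 1: ρ₁ = 6.5/12.3 = 0.5285, W₁ = 1/(12.3-6.5) = 0.17241
System 2: ρ₂ = 6.5/14.9 = 0.4362, W₂ = 1/(14.9-6.5) = 0.11905
Improvement: (W₁-W₂)/W₁ = (0.17241-0.11905)/0.17241 = 30.95%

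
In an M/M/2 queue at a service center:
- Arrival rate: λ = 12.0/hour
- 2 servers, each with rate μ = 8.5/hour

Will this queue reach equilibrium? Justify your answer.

Stability requires ρ = λ/(cμ) < 1
ρ = 12.0/(2 × 8.5) = 12.0/17.00 = 0.7059
Since 0.7059 < 1, the system is STABLE.
The servers are busy 70.59% of the time.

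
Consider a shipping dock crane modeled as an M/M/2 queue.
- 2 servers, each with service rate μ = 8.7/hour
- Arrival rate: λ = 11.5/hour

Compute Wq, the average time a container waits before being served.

Traffic intensity: ρ = λ/(cμ) = 11.5/(2×8.7) = 0.6609
Since ρ = 0.6609 < 1, system is stable.
Offered load a = λ/μ = cρ = 11.5/8.7 = 1.3218
P₀ = [ Σₙ₌₀^1 aⁿ/n! + a^2/(2!(1-ρ)) ]⁻¹
Σ = a^0/0! + a^1/1! = 1.0000 + 1.3218 = 2.3218
a^2/(2!(1-ρ)) = 1.7473/(2 × 0.33908) = 2.5765
P₀ = 1/(2.3218 + 2.5765) = 0.2042
Lq = P₀·a^2·ρ / (2!(1-ρ)²) = 0.20415 × 1.7473 × 0.66092 / (2 × 0.11498) = 1.0252
Wq = Lq/λ = 1.0252/11.5 = 0.08915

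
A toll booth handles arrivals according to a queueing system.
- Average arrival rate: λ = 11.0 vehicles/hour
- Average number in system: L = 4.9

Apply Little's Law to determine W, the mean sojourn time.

Little's Law: L = λW, so W = L/λ
W = 4.9/11.0 = 0.4455 hours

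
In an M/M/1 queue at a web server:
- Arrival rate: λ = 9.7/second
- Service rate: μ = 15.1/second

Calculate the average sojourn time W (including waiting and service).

First, compute utilization: ρ = λ/μ = 9.7/15.1 = 0.6424
For M/M/1: W = 1/(μ-λ)
W = 1/(15.1-9.7) = 1/5.40
W = 0.1852 seconds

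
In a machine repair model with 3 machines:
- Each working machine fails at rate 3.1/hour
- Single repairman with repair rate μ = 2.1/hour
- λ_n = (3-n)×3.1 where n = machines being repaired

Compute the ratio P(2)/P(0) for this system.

P(2)/P(0) = ∏_{i=0}^{2-1} λ_i/μ_{i+1}
= (3-0)×3.1/2.1 × (3-1)×3.1/2.1
= 13.0748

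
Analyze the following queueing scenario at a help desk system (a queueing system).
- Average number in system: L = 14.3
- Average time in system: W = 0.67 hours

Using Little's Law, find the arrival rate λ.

Little's Law: L = λW, so λ = L/W
λ = 14.3/0.67 = 21.3433 tickets/hour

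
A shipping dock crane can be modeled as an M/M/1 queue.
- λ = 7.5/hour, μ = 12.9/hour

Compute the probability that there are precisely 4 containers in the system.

ρ = λ/μ = 7.5/12.9 = 0.5814
P(n) = (1-ρ)ρⁿ
P(4) = (1-0.5814) × 0.5814^4
P(4) = 0.41860 × 0.11426
P(4) = 0.04783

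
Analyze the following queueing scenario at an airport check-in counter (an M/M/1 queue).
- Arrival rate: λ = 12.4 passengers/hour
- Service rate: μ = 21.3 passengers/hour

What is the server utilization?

Server utilization: ρ = λ/μ
ρ = 12.4/21.3 = 0.5822
The server is busy 58.22% of the time.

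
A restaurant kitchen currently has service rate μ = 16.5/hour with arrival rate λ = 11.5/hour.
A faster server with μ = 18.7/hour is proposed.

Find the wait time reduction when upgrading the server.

System 1: ρ₁ = 11.5/16.5 = 0.6970, W₁ = 1/(16.5-11.5) = 0.200000
System 2: ρ₂ = 11.5/18.7 = 0.6150, W₂ = 1/(18.7-11.5) = 0.138889
Improvement: (W₁-W₂)/W₁ = (0.200000-0.138889)/0.200000 = 30.56%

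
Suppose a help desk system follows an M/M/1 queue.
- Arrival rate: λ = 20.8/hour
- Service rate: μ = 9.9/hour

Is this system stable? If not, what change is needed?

Stability requires ρ = λ/(cμ) < 1
ρ = 20.8/(1 × 9.9) = 20.8/9.90 = 2.1010
Since 2.1010 ≥ 1, the system is UNSTABLE.
Queue grows without bound. Need μ > λ = 20.8.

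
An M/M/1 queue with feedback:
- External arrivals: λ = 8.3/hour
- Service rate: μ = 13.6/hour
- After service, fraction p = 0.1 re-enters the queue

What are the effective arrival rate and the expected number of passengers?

Effective arrival rate: λ_eff = λ/(1-p) = 8.3/(1-0.1) = 8.3/0.90 = 9.2222
ρ = λ_eff/μ = 9.2222/13.6 = 0.6781
L = ρ/(1-ρ) = 0.6781/(1-0.6781) = 2.1066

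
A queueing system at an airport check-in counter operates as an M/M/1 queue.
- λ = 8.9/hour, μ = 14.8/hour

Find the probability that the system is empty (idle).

ρ = λ/μ = 8.9/14.8 = 0.6014
P(0) = 1 - ρ = 1 - 0.6014 = 0.3986
The server is idle 39.86% of the time.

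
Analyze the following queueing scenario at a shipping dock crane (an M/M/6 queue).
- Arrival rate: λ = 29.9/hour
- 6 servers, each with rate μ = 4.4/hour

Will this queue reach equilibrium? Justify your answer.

Stability requires ρ = λ/(cμ) < 1
ρ = 29.9/(6 × 4.4) = 29.9/26.40 = 1.1326
Since 1.1326 ≥ 1, the system is UNSTABLE.
Need c > λ/μ = 29.9/4.4 = 6.80.
Minimum servers needed: c = 7.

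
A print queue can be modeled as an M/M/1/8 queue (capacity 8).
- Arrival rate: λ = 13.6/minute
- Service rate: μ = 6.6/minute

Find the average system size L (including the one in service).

ρ = λ/μ = 13.6/6.6 = 2.0606
P₀ = (1-ρ)/(1-ρ^(K+1)) = (1-2.0606)/(1-2.0606^9) = -1.0606/-668.7971 = 0.001586
P_K = P₀×ρ^K = 0.001586 × 2.0606^8 = 0.001586 × 325.0495 = 0.5155
L = ρ[1 - (K+1)ρ^K + Kρ^(K+1)] / [(1-ρ)(1-ρ^(K+1))]
L = 2.0606 × (1 - 9×325.0495 + 8×669.7971) / ((1 - 2.0606) × (1 - 669.7971)) = 7.0706 jobs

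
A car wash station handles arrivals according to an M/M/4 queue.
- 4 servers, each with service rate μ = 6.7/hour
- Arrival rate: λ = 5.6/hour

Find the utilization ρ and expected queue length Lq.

Traffic intensity: ρ = λ/(cμ) = 5.6/(4×6.7) = 0.2090
Since ρ = 0.2090 < 1, system is stable.
Offered load a = λ/μ = cρ = 5.6/6.7 = 0.8358
P₀ = [ Σₙ₌₀^3 aⁿ/n! + a^4/(4!(1-ρ)) ]⁻¹
Σ = a^0/0! + a^1/1! + a^2/2! + a^3/3! = 1.0000 + 0.8358 + 0.3493 + 0.09732 = 2.2824
a^4/(4!(1-ρ)) = 0.4880/(24 × 0.7910) = 0.02571
P₀ = 1/(2.28244 + 0.0257064) = 0.4332
Lq = P₀·a^4·ρ / (4!(1-ρ)²) = 0.4332 × 0.4880 × 0.2090 / (24 × 0.6258) = 0.002942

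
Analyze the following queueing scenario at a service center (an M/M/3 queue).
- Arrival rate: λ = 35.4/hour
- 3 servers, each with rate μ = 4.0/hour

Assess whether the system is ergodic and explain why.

Stability requires ρ = λ/(cμ) < 1
ρ = 35.4/(3 × 4.0) = 35.4/12.00 = 2.9500
Since 2.9500 ≥ 1, the system is UNSTABLE.
Need c > λ/μ = 35.4/4.0 = 8.85.
Minimum servers needed: c = 9.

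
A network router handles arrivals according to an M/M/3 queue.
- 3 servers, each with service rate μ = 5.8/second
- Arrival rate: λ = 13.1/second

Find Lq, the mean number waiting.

Traffic intensity: ρ = λ/(cμ) = 13.1/(3×5.8) = 0.7529
Since ρ = 0.7529 < 1, system is stable.
Offered load a = λ/μ = cρ = 13.1/5.8 = 2.2586
P₀ = [ Σₙ₌₀^2 aⁿ/n! + a^3/(3!(1-ρ)) ]⁻¹
Σ = a^0/0! + a^1/1! + a^2/2! = 1.0000 + 2.2586 + 2.5507 = 5.8093
a^3/(3!(1-ρ)) = 11.5221/(6 × 0.247126) = 7.7707
P₀ = 1/(5.8093 + 7.7707) = 0.07364
Lq = P₀·a^3·ρ / (3!(1-ρ)²) = 0.073638 × 11.5221 × 0.75287 / (6 × 0.061071) = 1.7433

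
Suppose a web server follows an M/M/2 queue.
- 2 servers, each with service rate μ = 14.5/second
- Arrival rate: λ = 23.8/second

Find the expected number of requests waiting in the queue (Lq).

Traffic intensity: ρ = λ/(cμ) = 23.8/(2×14.5) = 0.8207
Since ρ = 0.8207 < 1, system is stable.
Offered load a = λ/μ = cρ = 23.8/14.5 = 1.6414
P₀ = [ Σₙ₌₀^1 aⁿ/n! + a^2/(2!(1-ρ)) ]⁻¹
Σ = a^0/0! + a^1/1! = 1.0000 + 1.6414 = 2.6414
a^2/(2!(1-ρ)) = 2.69413/(2 × 0.179310) = 7.5125
P₀ = 1/(2.6414 + 7.5125) = 0.09848
Lq = P₀·a^2·ρ / (2!(1-ρ)²) = 0.098485 × 2.6941 × 0.82069 / (2 × 0.032152) = 3.3863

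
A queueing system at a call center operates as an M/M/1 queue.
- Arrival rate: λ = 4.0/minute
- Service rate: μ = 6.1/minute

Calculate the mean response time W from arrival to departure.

First, compute utilization: ρ = λ/μ = 4.0/6.1 = 0.6557
For M/M/1: W = 1/(μ-λ)
W = 1/(6.1-4.0) = 1/2.10
W = 0.4762 minutes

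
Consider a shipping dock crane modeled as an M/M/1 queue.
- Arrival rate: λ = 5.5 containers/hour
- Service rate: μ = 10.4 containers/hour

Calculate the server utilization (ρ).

Server utilization: ρ = λ/μ
ρ = 5.5/10.4 = 0.5288
The server is busy 52.88% of the time.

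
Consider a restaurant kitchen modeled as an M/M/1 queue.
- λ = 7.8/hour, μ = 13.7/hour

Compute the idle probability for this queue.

ρ = λ/μ = 7.8/13.7 = 0.5693
P(0) = 1 - ρ = 1 - 0.5693 = 0.4307
The server is idle 43.07% of the time.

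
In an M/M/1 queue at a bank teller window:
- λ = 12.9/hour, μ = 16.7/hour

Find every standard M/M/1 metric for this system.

Step 1: ρ = λ/μ = 12.9/16.7 = 0.7725
Step 2: L = λ/(μ-λ) = 12.9/3.80 = 3.3947
Step 3: Lq = λ²/(μ(μ-λ)) = 166.41/(16.7×3.80) = 2.6223
Step 4: W = 1/(μ-λ) = 1/3.80 = 0.263158
Step 5: Wq = λ/(μ(μ-λ)) = 12.9/(16.7×3.80) = 0.2033
Step 6: P(0) = 1-ρ = 0.2275
Verify: L = λW = 12.9×0.263158 = 3.3947 ✔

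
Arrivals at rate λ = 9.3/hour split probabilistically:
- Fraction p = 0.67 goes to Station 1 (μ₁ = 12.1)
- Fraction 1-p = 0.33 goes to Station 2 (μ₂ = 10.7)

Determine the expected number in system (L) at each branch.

Effective rates: λ₁ = 9.3×0.67 = 6.231, λ₂ = 9.3×0.33 = 3.069
Station 1: ρ₁ = 6.231/12.1 = 0.51496, L₁ = ρ₁/(1-ρ₁) = 0.51496/(1-0.51496) = 1.0617
Station 2: ρ₂ = 3.069/10.7 = 0.28682, L₂ = ρ₂/(1-ρ₂) = 0.28682/(1-0.28682) = 0.4022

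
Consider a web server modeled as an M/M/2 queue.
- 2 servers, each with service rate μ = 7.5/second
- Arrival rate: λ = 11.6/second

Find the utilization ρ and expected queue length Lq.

Traffic intensity: ρ = λ/(cμ) = 11.6/(2×7.5) = 0.7733
Since ρ = 0.7733 < 1, system is stable.
Offered load a = λ/μ = cρ = 11.6/7.5 = 1.5467
P₀ = [ Σₙ₌₀^1 aⁿ/n! + a^2/(2!(1-ρ)) ]⁻¹
Σ = a^0/0! + a^1/1! = 1.0000 + 1.5467 = 2.5467
a^2/(2!(1-ρ)) = 2.39218/(2 × 0.226667) = 5.2769
P₀ = 1/(2.5467 + 5.2769) = 0.1278
Lq = P₀·a^2·ρ / (2!(1-ρ)²) = 0.12782 × 2.3922 × 0.77333 / (2 × 0.051378) = 2.3012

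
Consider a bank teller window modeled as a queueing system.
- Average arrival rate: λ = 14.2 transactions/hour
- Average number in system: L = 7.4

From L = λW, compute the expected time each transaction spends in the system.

Little's Law: L = λW, so W = L/λ
W = 7.4/14.2 = 0.5211 hours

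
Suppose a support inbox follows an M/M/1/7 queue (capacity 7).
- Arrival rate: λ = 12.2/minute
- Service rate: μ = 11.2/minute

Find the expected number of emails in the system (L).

ρ = λ/μ = 12.2/11.2 = 1.08929
P₀ = (1-ρ)/(1-ρ^(K+1)) = (1-1.08929)/(1-1.08929^8) = -0.08929/-0.9822 = 0.09091
P_K = P₀×ρ^K = 0.09091 × 1.08929^7 = 0.09091 × 1.8197 = 0.1654
L = ρ[1 - (K+1)ρ^K + Kρ^(K+1)] / [(1-ρ)(1-ρ^(K+1))]
L = 1.08929 × (1 - 8×1.819720 + 7×1.982203) / ((1 - 1.08929) × (1 - 1.982203)) = 3.9455 emails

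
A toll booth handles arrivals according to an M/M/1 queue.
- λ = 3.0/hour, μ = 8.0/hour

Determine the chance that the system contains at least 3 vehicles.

ρ = λ/μ = 3.0/8.0 = 0.3750
P(N ≥ n) = ρⁿ
P(N ≥ 3) = 0.3750^3
P(N ≥ 3) = 0.05273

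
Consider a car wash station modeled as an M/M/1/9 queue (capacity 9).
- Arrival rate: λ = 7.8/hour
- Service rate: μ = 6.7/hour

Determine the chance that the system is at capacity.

ρ = λ/μ = 7.8/6.7 = 1.16418
P₀ = (1-ρ)/(1-ρ^(K+1)) = (1-1.16418)/(1-1.16418^10) = -0.16418/-3.5730 = 0.04595
P_K = P₀×ρ^K = 0.04595 × 1.16418^9 = 0.04595 × 3.9281 = 0.1805
Blocking probability = 18.05%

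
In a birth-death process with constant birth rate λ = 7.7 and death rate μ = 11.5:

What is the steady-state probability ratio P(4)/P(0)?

For constant rates: P(n)/P(0) = (λ/μ)^n
P(4)/P(0) = (7.7/11.5)^4 = 0.6696^4 = 0.2010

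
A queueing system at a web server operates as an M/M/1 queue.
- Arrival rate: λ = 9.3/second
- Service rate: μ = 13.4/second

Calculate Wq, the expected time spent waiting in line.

First, compute utilization: ρ = λ/μ = 9.3/13.4 = 0.6940
For M/M/1: Wq = λ/(μ(μ-λ))
Wq = 9.3/(13.4 × (13.4-9.3))
Wq = 9.3/(13.4 × 4.10)
Wq = 0.1693 seconds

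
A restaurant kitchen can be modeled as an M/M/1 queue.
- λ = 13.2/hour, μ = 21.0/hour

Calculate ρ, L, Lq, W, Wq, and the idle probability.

Step 1: ρ = λ/μ = 13.2/21.0 = 0.6286
Step 2: L = λ/(μ-λ) = 13.2/7.80 = 1.6923
Step 3: Lq = λ²/(μ(μ-λ)) = 174.24/(21.0×7.80) = 1.0637
Step 4: W = 1/(μ-λ) = 1/7.80 = 0.128205
Step 5: Wq = λ/(μ(μ-λ)) = 13.2/(21.0×7.80) = 0.08059
Step 6: P(0) = 1-ρ = 0.3714
Verify: L = λW = 13.2×0.128205 = 1.6923 ✔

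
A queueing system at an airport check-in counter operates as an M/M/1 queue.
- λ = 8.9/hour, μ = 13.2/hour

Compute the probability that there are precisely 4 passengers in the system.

ρ = λ/μ = 8.9/13.2 = 0.67424
P(n) = (1-ρ)ρⁿ
P(4) = (1-0.67424) × 0.67424^4
P(4) = 0.32576 × 0.20666
P(4) = 0.06732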